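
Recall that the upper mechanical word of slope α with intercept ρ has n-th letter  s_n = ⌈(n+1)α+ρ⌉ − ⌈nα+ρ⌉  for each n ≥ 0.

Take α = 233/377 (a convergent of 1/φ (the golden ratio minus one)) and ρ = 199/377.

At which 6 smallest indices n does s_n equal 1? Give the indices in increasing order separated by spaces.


0 2 4 5 7 8

n=0: ⌈432/377⌉−⌈199/377⌉ = 2−1 = 1  ← one
n=1: ⌈665/377⌉−⌈432/377⌉ = 2−2 = 0
n=2: ⌈898/377⌉−⌈665/377⌉ = 3−2 = 1  ← one
n=3: ⌈1131/377⌉−⌈898/377⌉ = 3−3 = 0
n=4: ⌈1364/377⌉−⌈1131/377⌉ = 4−3 = 1  ← one
n=5: ⌈1597/377⌉−⌈1364/377⌉ = 5−4 = 1  ← one
n=6: ⌈1830/377⌉−⌈1597/377⌉ = 5−5 = 0
n=7: ⌈2063/377⌉−⌈1830/377⌉ = 6−5 = 1  ← one
n=8: ⌈2296/377⌉−⌈2063/377⌉ = 7−6 = 1  ← one
positions of the first 6 ones: 0 2 4 5 7 8


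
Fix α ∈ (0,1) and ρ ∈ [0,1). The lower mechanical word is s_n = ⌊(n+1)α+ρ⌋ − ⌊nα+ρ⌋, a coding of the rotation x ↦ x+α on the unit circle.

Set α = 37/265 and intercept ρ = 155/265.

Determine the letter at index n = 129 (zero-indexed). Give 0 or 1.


(n+1)α + ρ = (130·37 + 155) / 265 = 4965/265
nα + ρ     = (129·37 + 155) / 265 = 4928/265
⌊4965/265⌋ = 18,  ⌊4928/265⌋ = 18
s_{129} = 18 − 18 = 0

0


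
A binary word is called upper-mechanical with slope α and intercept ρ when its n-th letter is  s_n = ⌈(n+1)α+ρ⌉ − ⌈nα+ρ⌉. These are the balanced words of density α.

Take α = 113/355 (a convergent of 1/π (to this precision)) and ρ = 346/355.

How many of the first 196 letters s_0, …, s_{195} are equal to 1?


#1s = Σ_{n=0}^{195} s_n = Σ_{n=0}^{195} (⌈(n+1)α+ρ⌉ − ⌈nα+ρ⌉)
the sum telescopes: every ⌈nα+ρ⌉ with 0 < n < 196 appears once with + and once with −, leaving ⌈196α+ρ⌉ − ⌈0·α+ρ⌉
196α + ρ = (196·113 + 346) / 355 = 22494/355
ρ = 346/355
⌈22494/355⌉ = 64,  ⌈346/355⌉ = 1
#1s = 64 − 1 = 63

63


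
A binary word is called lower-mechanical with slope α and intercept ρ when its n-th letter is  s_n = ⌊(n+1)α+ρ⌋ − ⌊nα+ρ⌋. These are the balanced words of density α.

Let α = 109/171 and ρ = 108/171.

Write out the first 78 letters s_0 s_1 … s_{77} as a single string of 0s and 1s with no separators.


n=0: ⌊(1·109+108)/171⌋ − ⌊(0·109+108)/171⌋ = ⌊217/171⌋ − ⌊108/171⌋ = 1 − 0 = 1
n=1: ⌊(2·109+108)/171⌋ − ⌊(1·109+108)/171⌋ = ⌊326/171⌋ − ⌊217/171⌋ = 1 − 1 = 0
n=2: ⌊(3·109+108)/171⌋ − ⌊(2·109+108)/171⌋ = ⌊435/171⌋ − ⌊326/171⌋ = 2 − 1 = 1
n=3: ⌊(4·109+108)/171⌋ − ⌊(3·109+108)/171⌋ = ⌊544/171⌋ − ⌊435/171⌋ = 3 − 2 = 1
n=4: ⌊(5·109+108)/171⌋ − ⌊(4·109+108)/171⌋ = ⌊653/171⌋ − ⌊544/171⌋ = 3 − 3 = 0
n=5: ⌊(6·109+108)/171⌋ − ⌊(5·109+108)/171⌋ = ⌊762/171⌋ − ⌊653/171⌋ = 4 − 3 = 1
n=6: ⌊(7·109+108)/171⌋ − ⌊(6·109+108)/171⌋ = ⌊871/171⌋ − ⌊762/171⌋ = 5 − 4 = 1
n=7: ⌊(8·109+108)/171⌋ − ⌊(7·109+108)/171⌋ = ⌊980/171⌋ − ⌊871/171⌋ = 5 − 5 = 0
n=8: ⌊(9·109+108)/171⌋ − ⌊(8·109+108)/171⌋ = ⌊1089/171⌋ − ⌊980/171⌋ = 6 − 5 = 1
n=9: ⌊(10·109+108)/171⌋ − ⌊(9·109+108)/171⌋ = ⌊1198/171⌋ − ⌊1089/171⌋ = 7 − 6 = 1
n=10: ⌊(11·109+108)/171⌋ − ⌊(10·109+108)/171⌋ = ⌊1307/171⌋ − ⌊1198/171⌋ = 7 − 7 = 0
n=11: ⌊(12·109+108)/171⌋ − ⌊(11·109+108)/171⌋ = ⌊1416/171⌋ − ⌊1307/171⌋ = 8 − 7 = 1
n=12: ⌊(13·109+108)/171⌋ − ⌊(12·109+108)/171⌋ = ⌊1525/171⌋ − ⌊1416/171⌋ = 8 − 8 = 0
n=13: ⌊(14·109+108)/171⌋ − ⌊(13·109+108)/171⌋ = ⌊1634/171⌋ − ⌊1525/171⌋ = 9 − 8 = 1
n=14: ⌊(15·109+108)/171⌋ − ⌊(14·109+108)/171⌋ = ⌊1743/171⌋ − ⌊1634/171⌋ = 10 − 9 = 1
n=15: ⌊(16·109+108)/171⌋ − ⌊(15·109+108)/171⌋ = ⌊1852/171⌋ − ⌊1743/171⌋ = 10 − 10 = 0
n=16: ⌊(17·109+108)/171⌋ − ⌊(16·109+108)/171⌋ = ⌊1961/171⌋ − ⌊1852/171⌋ = 11 − 10 = 1
n=17: ⌊(18·109+108)/171⌋ − ⌊(17·109+108)/171⌋ = ⌊2070/171⌋ − ⌊1961/171⌋ = 12 − 11 = 1
n=18: ⌊(19·109+108)/171⌋ − ⌊(18·109+108)/171⌋ = ⌊2179/171⌋ − ⌊2070/171⌋ = 12 − 12 = 0
n=19: ⌊(20·109+108)/171⌋ − ⌊(19·109+108)/171⌋ = ⌊2288/171⌋ − ⌊2179/171⌋ = 13 − 12 = 1
n=20: ⌊(21·109+108)/171⌋ − ⌊(20·109+108)/171⌋ = ⌊2397/171⌋ − ⌊2288/171⌋ = 14 − 13 = 1
n=21: ⌊(22·109+108)/171⌋ − ⌊(21·109+108)/171⌋ = ⌊2506/171⌋ − ⌊2397/171⌋ = 14 − 14 = 0
n=22: ⌊(23·109+108)/171⌋ − ⌊(22·109+108)/171⌋ = ⌊2615/171⌋ − ⌊2506/171⌋ = 15 − 14 = 1
n=23: ⌊(24·109+108)/171⌋ − ⌊(23·109+108)/171⌋ = ⌊2724/171⌋ − ⌊2615/171⌋ = 15 − 15 = 0
n=24: ⌊(25·109+108)/171⌋ − ⌊(24·109+108)/171⌋ = ⌊2833/171⌋ − ⌊2724/171⌋ = 16 − 15 = 1
n=25: ⌊(26·109+108)/171⌋ − ⌊(25·109+108)/171⌋ = ⌊2942/171⌋ − ⌊2833/171⌋ = 17 − 16 = 1
n=26: ⌊(27·109+108)/171⌋ − ⌊(26·109+108)/171⌋ = ⌊3051/171⌋ − ⌊2942/171⌋ = 17 − 17 = 0
n=27: ⌊(28·109+108)/171⌋ − ⌊(27·109+108)/171⌋ = ⌊3160/171⌋ − ⌊3051/171⌋ = 18 − 17 = 1
n=28: ⌊(29·109+108)/171⌋ − ⌊(28·109+108)/171⌋ = ⌊3269/171⌋ − ⌊3160/171⌋ = 19 − 18 = 1
n=29: ⌊(30·109+108)/171⌋ − ⌊(29·109+108)/171⌋ = ⌊3378/171⌋ − ⌊3269/171⌋ = 19 − 19 = 0
n=30: ⌊(31·109+108)/171⌋ − ⌊(30·109+108)/171⌋ = ⌊3487/171⌋ − ⌊3378/171⌋ = 20 − 19 = 1
n=31: ⌊(32·109+108)/171⌋ − ⌊(31·109+108)/171⌋ = ⌊3596/171⌋ − ⌊3487/171⌋ = 21 − 20 = 1
n=32: ⌊(33·109+108)/171⌋ − ⌊(32·109+108)/171⌋ = ⌊3705/171⌋ − ⌊3596/171⌋ = 21 − 21 = 0
n=33: ⌊(34·109+108)/171⌋ − ⌊(33·109+108)/171⌋ = ⌊3814/171⌋ − ⌊3705/171⌋ = 22 − 21 = 1
n=34: ⌊(35·109+108)/171⌋ − ⌊(34·109+108)/171⌋ = ⌊3923/171⌋ − ⌊3814/171⌋ = 22 − 22 = 0
n=35: ⌊(36·109+108)/171⌋ − ⌊(35·109+108)/171⌋ = ⌊4032/171⌋ − ⌊3923/171⌋ = 23 − 22 = 1
n=36: ⌊(37·109+108)/171⌋ − ⌊(36·109+108)/171⌋ = ⌊4141/171⌋ − ⌊4032/171⌋ = 24 − 23 = 1
n=37: ⌊(38·109+108)/171⌋ − ⌊(37·109+108)/171⌋ = ⌊4250/171⌋ − ⌊4141/171⌋ = 24 − 24 = 0
n=38: ⌊(39·109+108)/171⌋ − ⌊(38·109+108)/171⌋ = ⌊4359/171⌋ − ⌊4250/171⌋ = 25 − 24 = 1
n=39: ⌊(40·109+108)/171⌋ − ⌊(39·109+108)/171⌋ = ⌊4468/171⌋ − ⌊4359/171⌋ = 26 − 25 = 1
n=40: ⌊(41·109+108)/171⌋ − ⌊(40·109+108)/171⌋ = ⌊4577/171⌋ − ⌊4468/171⌋ = 26 − 26 = 0
n=41: ⌊(42·109+108)/171⌋ − ⌊(41·109+108)/171⌋ = ⌊4686/171⌋ − ⌊4577/171⌋ = 27 − 26 = 1
n=42: ⌊(43·109+108)/171⌋ − ⌊(42·109+108)/171⌋ = ⌊4795/171⌋ − ⌊4686/171⌋ = 28 − 27 = 1
n=43: ⌊(44·109+108)/171⌋ − ⌊(43·109+108)/171⌋ = ⌊4904/171⌋ − ⌊4795/171⌋ = 28 − 28 = 0
n=44: ⌊(45·109+108)/171⌋ − ⌊(44·109+108)/171⌋ = ⌊5013/171⌋ − ⌊4904/171⌋ = 29 − 28 = 1
n=45: ⌊(46·109+108)/171⌋ − ⌊(45·109+108)/171⌋ = ⌊5122/171⌋ − ⌊5013/171⌋ = 29 − 29 = 0
n=46: ⌊(47·109+108)/171⌋ − ⌊(46·109+108)/171⌋ = ⌊5231/171⌋ − ⌊5122/171⌋ = 30 − 29 = 1
n=47: ⌊(48·109+108)/171⌋ − ⌊(47·109+108)/171⌋ = ⌊5340/171⌋ − ⌊5231/171⌋ = 31 − 30 = 1
n=48: ⌊(49·109+108)/171⌋ − ⌊(48·109+108)/171⌋ = ⌊5449/171⌋ − ⌊5340/171⌋ = 31 − 31 = 0
n=49: ⌊(50·109+108)/171⌋ − ⌊(49·109+108)/171⌋ = ⌊5558/171⌋ − ⌊5449/171⌋ = 32 − 31 = 1
n=50: ⌊(51·109+108)/171⌋ − ⌊(50·109+108)/171⌋ = ⌊5667/171⌋ − ⌊5558/171⌋ = 33 − 32 = 1
n=51: ⌊(52·109+108)/171⌋ − ⌊(51·109+108)/171⌋ = ⌊5776/171⌋ − ⌊5667/171⌋ = 33 − 33 = 0
n=52: ⌊(53·109+108)/171⌋ − ⌊(52·109+108)/171⌋ = ⌊5885/171⌋ − ⌊5776/171⌋ = 34 − 33 = 1
n=53: ⌊(54·109+108)/171⌋ − ⌊(53·109+108)/171⌋ = ⌊5994/171⌋ − ⌊5885/171⌋ = 35 − 34 = 1
n=54: ⌊(55·109+108)/171⌋ − ⌊(54·109+108)/171⌋ = ⌊6103/171⌋ − ⌊5994/171⌋ = 35 − 35 = 0
n=55: ⌊(56·109+108)/171⌋ − ⌊(55·109+108)/171⌋ = ⌊6212/171⌋ − ⌊6103/171⌋ = 36 − 35 = 1
n=56: ⌊(57·109+108)/171⌋ − ⌊(56·109+108)/171⌋ = ⌊6321/171⌋ − ⌊6212/171⌋ = 36 − 36 = 0
n=57: ⌊(58·109+108)/171⌋ − ⌊(57·109+108)/171⌋ = ⌊6430/171⌋ − ⌊6321/171⌋ = 37 − 36 = 1
n=58: ⌊(59·109+108)/171⌋ − ⌊(58·109+108)/171⌋ = ⌊6539/171⌋ − ⌊6430/171⌋ = 38 − 37 = 1
n=59: ⌊(60·109+108)/171⌋ − ⌊(59·109+108)/171⌋ = ⌊6648/171⌋ − ⌊6539/171⌋ = 38 − 38 = 0
n=60: ⌊(61·109+108)/171⌋ − ⌊(60·109+108)/171⌋ = ⌊6757/171⌋ − ⌊6648/171⌋ = 39 − 38 = 1
n=61: ⌊(62·109+108)/171⌋ − ⌊(61·109+108)/171⌋ = ⌊6866/171⌋ − ⌊6757/171⌋ = 40 − 39 = 1
n=62: ⌊(63·109+108)/171⌋ − ⌊(62·109+108)/171⌋ = ⌊6975/171⌋ − ⌊6866/171⌋ = 40 − 40 = 0
n=63: ⌊(64·109+108)/171⌋ − ⌊(63·109+108)/171⌋ = ⌊7084/171⌋ − ⌊6975/171⌋ = 41 − 40 = 1
n=64: ⌊(65·109+108)/171⌋ − ⌊(64·109+108)/171⌋ = ⌊7193/171⌋ − ⌊7084/171⌋ = 42 − 41 = 1
n=65: ⌊(66·109+108)/171⌋ − ⌊(65·109+108)/171⌋ = ⌊7302/171⌋ − ⌊7193/171⌋ = 42 − 42 = 0
n=66: ⌊(67·109+108)/171⌋ − ⌊(66·109+108)/171⌋ = ⌊7411/171⌋ − ⌊7302/171⌋ = 43 − 42 = 1
n=67: ⌊(68·109+108)/171⌋ − ⌊(67·109+108)/171⌋ = ⌊7520/171⌋ − ⌊7411/171⌋ = 43 − 43 = 0
n=68: ⌊(69·109+108)/171⌋ − ⌊(68·109+108)/171⌋ = ⌊7629/171⌋ − ⌊7520/171⌋ = 44 − 43 = 1
n=69: ⌊(70·109+108)/171⌋ − ⌊(69·109+108)/171⌋ = ⌊7738/171⌋ − ⌊7629/171⌋ = 45 − 44 = 1
n=70: ⌊(71·109+108)/171⌋ − ⌊(70·109+108)/171⌋ = ⌊7847/171⌋ − ⌊7738/171⌋ = 45 − 45 = 0
n=71: ⌊(72·109+108)/171⌋ − ⌊(71·109+108)/171⌋ = ⌊7956/171⌋ − ⌊7847/171⌋ = 46 − 45 = 1
n=72: ⌊(73·109+108)/171⌋ − ⌊(72·109+108)/171⌋ = ⌊8065/171⌋ − ⌊7956/171⌋ = 47 − 46 = 1
n=73: ⌊(74·109+108)/171⌋ − ⌊(73·109+108)/171⌋ = ⌊8174/171⌋ − ⌊8065/171⌋ = 47 − 47 = 0
n=74: ⌊(75·109+108)/171⌋ − ⌊(74·109+108)/171⌋ = ⌊8283/171⌋ − ⌊8174/171⌋ = 48 − 47 = 1
n=75: ⌊(76·109+108)/171⌋ − ⌊(75·109+108)/171⌋ = ⌊8392/171⌋ − ⌊8283/171⌋ = 49 − 48 = 1
n=76: ⌊(77·109+108)/171⌋ − ⌊(76·109+108)/171⌋ = ⌊8501/171⌋ − ⌊8392/171⌋ = 49 − 49 = 0
n=77: ⌊(78·109+108)/171⌋ − ⌊(77·109+108)/171⌋ = ⌊8610/171⌋ − ⌊8501/171⌋ = 50 − 49 = 1

101101101101011011011010110110110101101101101011011011010110110110101101101101


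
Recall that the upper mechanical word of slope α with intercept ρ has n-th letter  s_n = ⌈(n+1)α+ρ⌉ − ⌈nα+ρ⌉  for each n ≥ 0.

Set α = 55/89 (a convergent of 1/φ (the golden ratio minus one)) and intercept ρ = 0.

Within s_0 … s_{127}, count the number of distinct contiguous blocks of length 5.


6

t_n = ⌈(n·55)/89⌉ for n = 0 … 128:
  n=0…9: ⌈0/89⌉=0 ⌈55/89⌉=1 ⌈110/89⌉=2 ⌈165/89⌉=2 ⌈220/89⌉=3 ⌈275/89⌉=4 ⌈330/89⌉=4 ⌈385/89⌉=5 ⌈440/89⌉=5 ⌈495/89⌉=6
  n=10…19: ⌈550/89⌉=7 ⌈605/89⌉=7 ⌈660/89⌉=8 ⌈715/89⌉=9 ⌈770/89⌉=9 ⌈825/89⌉=10 ⌈880/89⌉=10 ⌈935/89⌉=11 ⌈990/89⌉=12 ⌈1045/89⌉=12
  n=20…29: ⌈1100/89⌉=13 ⌈1155/89⌉=13 ⌈1210/89⌉=14 ⌈1265/89⌉=15 ⌈1320/89⌉=15 ⌈1375/89⌉=16 ⌈1430/89⌉=17 ⌈1485/89⌉=17 ⌈1540/89⌉=18 ⌈1595/89⌉=18
  n=30…39: ⌈1650/89⌉=19 ⌈1705/89⌉=20 ⌈1760/89⌉=20 ⌈1815/89⌉=21 ⌈1870/89⌉=22 ⌈1925/89⌉=22 ⌈1980/89⌉=23 ⌈2035/89⌉=23 ⌈2090/89⌉=24 ⌈2145/89⌉=25
  n=40…49: ⌈2200/89⌉=25 ⌈2255/89⌉=26 ⌈2310/89⌉=26 ⌈2365/89⌉=27 ⌈2420/89⌉=28 ⌈2475/89⌉=28 ⌈2530/89⌉=29 ⌈2585/89⌉=30 ⌈2640/89⌉=30 ⌈2695/89⌉=31
  n=50…59: ⌈2750/89⌉=31 ⌈2805/89⌉=32 ⌈2860/89⌉=33 ⌈2915/89⌉=33 ⌈2970/89⌉=34 ⌈3025/89⌉=34 ⌈3080/89⌉=35 ⌈3135/89⌉=36 ⌈3190/89⌉=36 ⌈3245/89⌉=37
  n=60…69: ⌈3300/89⌉=38 ⌈3355/89⌉=38 ⌈3410/89⌉=39 ⌈3465/89⌉=39 ⌈3520/89⌉=40 ⌈3575/89⌉=41 ⌈3630/89⌉=41 ⌈3685/89⌉=42 ⌈3740/89⌉=43 ⌈3795/89⌉=43
  n=70…79: ⌈3850/89⌉=44 ⌈3905/89⌉=44 ⌈3960/89⌉=45 ⌈4015/89⌉=46 ⌈4070/89⌉=46 ⌈4125/89⌉=47 ⌈4180/89⌉=47 ⌈4235/89⌉=48 ⌈4290/89⌉=49 ⌈4345/89⌉=49
  n=80…89: ⌈4400/89⌉=50 ⌈4455/89⌉=51 ⌈4510/89⌉=51 ⌈4565/89⌉=52 ⌈4620/89⌉=52 ⌈4675/89⌉=53 ⌈4730/89⌉=54 ⌈4785/89⌉=54 ⌈4840/89⌉=55 ⌈4895/89⌉=55
  n=90…99: ⌈4950/89⌉=56 ⌈5005/89⌉=57 ⌈5060/89⌉=57 ⌈5115/89⌉=58 ⌈5170/89⌉=59 ⌈5225/89⌉=59 ⌈5280/89⌉=60 ⌈5335/89⌉=60 ⌈5390/89⌉=61 ⌈5445/89⌉=62
  n=100…109: ⌈5500/89⌉=62 ⌈5555/89⌉=63 ⌈5610/89⌉=64 ⌈5665/89⌉=64 ⌈5720/89⌉=65 ⌈5775/89⌉=65 ⌈5830/89⌉=66 ⌈5885/89⌉=67 ⌈5940/89⌉=67 ⌈5995/89⌉=68
  n=110…119: ⌈6050/89⌉=68 ⌈6105/89⌉=69 ⌈6160/89⌉=70 ⌈6215/89⌉=70 ⌈6270/89⌉=71 ⌈6325/89⌉=72 ⌈6380/89⌉=72 ⌈6435/89⌉=73 ⌈6490/89⌉=73 ⌈6545/89⌉=74
  n=120…128: ⌈6600/89⌉=75 ⌈6655/89⌉=75 ⌈6710/89⌉=76 ⌈6765/89⌉=77 ⌈6820/89⌉=77 ⌈6875/89⌉=78 ⌈6930/89⌉=78 ⌈6985/89⌉=79 ⌈7040/89⌉=80
s_n = t_(n+1) − t_n for n = 0 … 127 gives
prefix = 11011010110110101101011011010110110101101011011010110101101101011011010110101101101011010110110101101101011010110110101101101011
slide a length-5 window over [0..4] … [123..127] (124 windows); first occurrence of each distinct factor:
  [  0..  4] 11011
  [  1..  5] 10110
  [  2..  6] 01101
  [  3..  7] 11010
  [  4..  8] 10101
  [  5..  9] 01011
  (the other 118 windows repeat one of these)
distinct factors: {01011, 01101, 10101, 10110, 11010, 11011}
count = 6  (Sturmian bound for length 5 is 6)


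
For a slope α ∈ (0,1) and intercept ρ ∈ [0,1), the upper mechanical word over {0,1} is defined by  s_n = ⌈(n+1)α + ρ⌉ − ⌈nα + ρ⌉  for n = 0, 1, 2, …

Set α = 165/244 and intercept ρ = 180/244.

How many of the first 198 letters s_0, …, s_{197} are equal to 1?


#1s = Σ_{n=0}^{197} s_n = Σ_{n=0}^{197} (⌈(n+1)α+ρ⌉ − ⌈nα+ρ⌉)
the sum telescopes: every ⌈nα+ρ⌉ with 0 < n < 198 appears once with + and once with −, leaving ⌈198α+ρ⌉ − ⌈0·α+ρ⌉
198α + ρ = (198·165 + 180) / 244 = 32850/244
ρ = 180/244
⌈32850/244⌉ = 135,  ⌈180/244⌉ = 1
#1s = 135 − 1 = 134

134


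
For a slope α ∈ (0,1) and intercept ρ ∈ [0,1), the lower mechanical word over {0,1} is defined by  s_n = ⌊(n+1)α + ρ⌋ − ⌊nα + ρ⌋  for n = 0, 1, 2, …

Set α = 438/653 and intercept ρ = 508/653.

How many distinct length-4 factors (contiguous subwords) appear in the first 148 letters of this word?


t_n = ⌊(n·438+508)/653⌋ for n = 0 … 148:
  n=0…9: ⌊508/653⌋=0 ⌊946/653⌋=1 ⌊1384/653⌋=2 ⌊1822/653⌋=2 ⌊2260/653⌋=3 ⌊2698/653⌋=4 ⌊3136/653⌋=4 ⌊3574/653⌋=5 ⌊4012/653⌋=6 ⌊4450/653⌋=6
  n=10…19: ⌊4888/653⌋=7 ⌊5326/653⌋=8 ⌊5764/653⌋=8 ⌊6202/653⌋=9 ⌊6640/653⌋=10 ⌊7078/653⌋=10 ⌊7516/653⌋=11 ⌊7954/653⌋=12 ⌊8392/653⌋=12 ⌊8830/653⌋=13
  n=20…29: ⌊9268/653⌋=14 ⌊9706/653⌋=14 ⌊10144/653⌋=15 ⌊10582/653⌋=16 ⌊11020/653⌋=16 ⌊11458/653⌋=17 ⌊11896/653⌋=18 ⌊12334/653⌋=18 ⌊12772/653⌋=19 ⌊13210/653⌋=20
  n=30…39: ⌊13648/653⌋=20 ⌊14086/653⌋=21 ⌊14524/653⌋=22 ⌊14962/653⌋=22 ⌊15400/653⌋=23 ⌊15838/653⌋=24 ⌊16276/653⌋=24 ⌊16714/653⌋=25 ⌊17152/653⌋=26 ⌊17590/653⌋=26
  n=40…49: ⌊18028/653⌋=27 ⌊18466/653⌋=28 ⌊18904/653⌋=28 ⌊19342/653⌋=29 ⌊19780/653⌋=30 ⌊20218/653⌋=30 ⌊20656/653⌋=31 ⌊21094/653⌋=32 ⌊21532/653⌋=32 ⌊21970/653⌋=33
  n=50…59: ⌊22408/653⌋=34 ⌊22846/653⌋=34 ⌊23284/653⌋=35 ⌊23722/653⌋=36 ⌊24160/653⌋=36 ⌊24598/653⌋=37 ⌊25036/653⌋=38 ⌊25474/653⌋=39 ⌊25912/653⌋=39 ⌊26350/653⌋=40
  n=60…69: ⌊26788/653⌋=41 ⌊27226/653⌋=41 ⌊27664/653⌋=42 ⌊28102/653⌋=43 ⌊28540/653⌋=43 ⌊28978/653⌋=44 ⌊29416/653⌋=45 ⌊29854/653⌋=45 ⌊30292/653⌋=46 ⌊30730/653⌋=47
  n=70…79: ⌊31168/653⌋=47 ⌊31606/653⌋=48 ⌊32044/653⌋=49 ⌊32482/653⌋=49 ⌊32920/653⌋=50 ⌊33358/653⌋=51 ⌊33796/653⌋=51 ⌊34234/653⌋=52 ⌊34672/653⌋=53 ⌊35110/653⌋=53
  n=80…89: ⌊35548/653⌋=54 ⌊35986/653⌋=55 ⌊36424/653⌋=55 ⌊36862/653⌋=56 ⌊37300/653⌋=57 ⌊37738/653⌋=57 ⌊38176/653⌋=58 ⌊38614/653⌋=59 ⌊39052/653⌋=59 ⌊39490/653⌋=60
  n=90…99: ⌊39928/653⌋=61 ⌊40366/653⌋=61 ⌊40804/653⌋=62 ⌊41242/653⌋=63 ⌊41680/653⌋=63 ⌊42118/653⌋=64 ⌊42556/653⌋=65 ⌊42994/653⌋=65 ⌊43432/653⌋=66 ⌊43870/653⌋=67
  n=100…109: ⌊44308/653⌋=67 ⌊44746/653⌋=68 ⌊45184/653⌋=69 ⌊45622/653⌋=69 ⌊46060/653⌋=70 ⌊46498/653⌋=71 ⌊46936/653⌋=71 ⌊47374/653⌋=72 ⌊47812/653⌋=73 ⌊48250/653⌋=73
  n=110…119: ⌊48688/653⌋=74 ⌊49126/653⌋=75 ⌊49564/653⌋=75 ⌊50002/653⌋=76 ⌊50440/653⌋=77 ⌊50878/653⌋=77 ⌊51316/653⌋=78 ⌊51754/653⌋=79 ⌊52192/653⌋=79 ⌊52630/653⌋=80
  n=120…129: ⌊53068/653⌋=81 ⌊53506/653⌋=81 ⌊53944/653⌋=82 ⌊54382/653⌋=83 ⌊54820/653⌋=83 ⌊55258/653⌋=84 ⌊55696/653⌋=85 ⌊56134/653⌋=85 ⌊56572/653⌋=86 ⌊57010/653⌋=87
  n=130…139: ⌊57448/653⌋=87 ⌊57886/653⌋=88 ⌊58324/653⌋=89 ⌊58762/653⌋=89 ⌊59200/653⌋=90 ⌊59638/653⌋=91 ⌊60076/653⌋=92 ⌊60514/653⌋=92 ⌊60952/653⌋=93 ⌊61390/653⌋=94
  n=140…148: ⌊61828/653⌋=94 ⌊62266/653⌋=95 ⌊62704/653⌋=96 ⌊63142/653⌋=96 ⌊63580/653⌋=97 ⌊64018/653⌋=98 ⌊64456/653⌋=98 ⌊64894/653⌋=99 ⌊65332/653⌋=100
s_n = t_(n+1) − t_n for n = 0 … 147 gives
prefix = 1101101101101101101101101101101101101101101101101101101110110110110110110110110110110110110110110110110110110110110110110110110110110111011011011011
slide a length-4 window over [0..3] … [144..147] (145 windows); first occurrence of each distinct factor:
  [  0..  3] 1101
  [  1..  4] 1011
  [  2..  5] 0110
  [ 53.. 56] 0111
  [ 54.. 57] 1110
  (the other 140 windows repeat one of these)
distinct factors: {0110, 0111, 1011, 1101, 1110}
count = 5  (Sturmian bound for length 4 is 5)

5


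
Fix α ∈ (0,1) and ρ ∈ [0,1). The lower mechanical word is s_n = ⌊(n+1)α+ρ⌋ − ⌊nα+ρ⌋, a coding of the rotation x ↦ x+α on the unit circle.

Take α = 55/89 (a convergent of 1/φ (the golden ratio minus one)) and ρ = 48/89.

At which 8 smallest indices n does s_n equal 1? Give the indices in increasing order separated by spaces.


n=0: ⌊103/89⌋−⌊48/89⌋ = 1−0 = 1  ← one
n=1: ⌊158/89⌋−⌊103/89⌋ = 1−1 = 0
n=2: ⌊213/89⌋−⌊158/89⌋ = 2−1 = 1  ← one
n=3: ⌊268/89⌋−⌊213/89⌋ = 3−2 = 1  ← one
n=4: ⌊323/89⌋−⌊268/89⌋ = 3−3 = 0
n=5: ⌊378/89⌋−⌊323/89⌋ = 4−3 = 1  ← one
n=6: ⌊433/89⌋−⌊378/89⌋ = 4−4 = 0
n=7: ⌊488/89⌋−⌊433/89⌋ = 5−4 = 1  ← one
n=8: ⌊543/89⌋−⌊488/89⌋ = 6−5 = 1  ← one
n=9: ⌊598/89⌋−⌊543/89⌋ = 6−6 = 0
n=10: ⌊653/89⌋−⌊598/89⌋ = 7−6 = 1  ← one
n=11: ⌊708/89⌋−⌊653/89⌋ = 7−7 = 0
n=12: ⌊763/89⌋−⌊708/89⌋ = 8−7 = 1  ← one
positions of the first 8 ones: 0 2 3 5 7 8 10 12

0 2 3 5 7 8 10 12


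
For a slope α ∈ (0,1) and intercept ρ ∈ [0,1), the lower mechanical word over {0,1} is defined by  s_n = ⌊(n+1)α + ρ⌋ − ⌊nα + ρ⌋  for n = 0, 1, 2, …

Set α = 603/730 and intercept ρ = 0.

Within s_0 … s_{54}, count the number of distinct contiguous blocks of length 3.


4

t_n = ⌊(n·603)/730⌋ for n = 0 … 55:
  n=0…9: ⌊0/730⌋=0 ⌊603/730⌋=0 ⌊1206/730⌋=1 ⌊1809/730⌋=2 ⌊2412/730⌋=3 ⌊3015/730⌋=4 ⌊3618/730⌋=4 ⌊4221/730⌋=5 ⌊4824/730⌋=6 ⌊5427/730⌋=7
  n=10…19: ⌊6030/730⌋=8 ⌊6633/730⌋=9 ⌊7236/730⌋=9 ⌊7839/730⌋=10 ⌊8442/730⌋=11 ⌊9045/730⌋=12 ⌊9648/730⌋=13 ⌊10251/730⌋=14 ⌊10854/730⌋=14 ⌊11457/730⌋=15
  n=20…29: ⌊12060/730⌋=16 ⌊12663/730⌋=17 ⌊13266/730⌋=18 ⌊13869/730⌋=18 ⌊14472/730⌋=19 ⌊15075/730⌋=20 ⌊15678/730⌋=21 ⌊16281/730⌋=22 ⌊16884/730⌋=23 ⌊17487/730⌋=23
  n=30…39: ⌊18090/730⌋=24 ⌊18693/730⌋=25 ⌊19296/730⌋=26 ⌊19899/730⌋=27 ⌊20502/730⌋=28 ⌊21105/730⌋=28 ⌊21708/730⌋=29 ⌊22311/730⌋=30 ⌊22914/730⌋=31 ⌊23517/730⌋=32
  n=40…49: ⌊24120/730⌋=33 ⌊24723/730⌋=33 ⌊25326/730⌋=34 ⌊25929/730⌋=35 ⌊26532/730⌋=36 ⌊27135/730⌋=37 ⌊27738/730⌋=37 ⌊28341/730⌋=38 ⌊28944/730⌋=39 ⌊29547/730⌋=40
  n=50…55: ⌊30150/730⌋=41 ⌊30753/730⌋=42 ⌊31356/730⌋=42 ⌊31959/730⌋=43 ⌊32562/730⌋=44 ⌊33165/730⌋=45
s_n = t_(n+1) − t_n for n = 0 … 54 gives
prefix = 0111101111101111101111011111011111011111011110111110111
slide a length-3 window over [0..2] … [52..54] (53 windows); first occurrence of each distinct factor:
  [  0..  2] 011
  [  1..  3] 111
  [  3..  5] 110
  [  4..  6] 101
  (the other 49 windows repeat one of these)
distinct factors: {011, 101, 110, 111}
count = 4  (Sturmian bound for length 3 is 4)


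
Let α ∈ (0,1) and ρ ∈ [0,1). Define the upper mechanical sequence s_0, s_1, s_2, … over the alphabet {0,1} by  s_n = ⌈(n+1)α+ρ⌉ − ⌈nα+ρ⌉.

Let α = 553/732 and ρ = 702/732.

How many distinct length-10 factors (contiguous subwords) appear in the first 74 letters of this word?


11

t_n = ⌈(n·553+702)/732⌉ for n = 0 … 74:
  n=0…9: ⌈702/732⌉=1 ⌈1255/732⌉=2 ⌈1808/732⌉=3 ⌈2361/732⌉=4 ⌈2914/732⌉=4 ⌈3467/732⌉=5 ⌈4020/732⌉=6 ⌈4573/732⌉=7 ⌈5126/732⌉=8 ⌈5679/732⌉=8
  n=10…19: ⌈6232/732⌉=9 ⌈6785/732⌉=10 ⌈7338/732⌉=11 ⌈7891/732⌉=11 ⌈8444/732⌉=12 ⌈8997/732⌉=13 ⌈9550/732⌉=14 ⌈10103/732⌉=14 ⌈10656/732⌉=15 ⌈11209/732⌉=16
  n=20…29: ⌈11762/732⌉=17 ⌈12315/732⌉=17 ⌈12868/732⌉=18 ⌈13421/732⌉=19 ⌈13974/732⌉=20 ⌈14527/732⌉=20 ⌈15080/732⌉=21 ⌈15633/732⌉=22 ⌈16186/732⌉=23 ⌈16739/732⌉=23
  n=30…39: ⌈17292/732⌉=24 ⌈17845/732⌉=25 ⌈18398/732⌉=26 ⌈18951/732⌉=26 ⌈19504/732⌉=27 ⌈20057/732⌉=28 ⌈20610/732⌉=29 ⌈21163/732⌉=29 ⌈21716/732⌉=30 ⌈22269/732⌉=31
  n=40…49: ⌈22822/732⌉=32 ⌈23375/732⌉=32 ⌈23928/732⌉=33 ⌈24481/732⌉=34 ⌈25034/732⌉=35 ⌈25587/732⌉=35 ⌈26140/732⌉=36 ⌈26693/732⌉=37 ⌈27246/732⌉=38 ⌈27799/732⌉=38
  n=50…59: ⌈28352/732⌉=39 ⌈28905/732⌉=40 ⌈29458/732⌉=41 ⌈30011/732⌉=41 ⌈30564/732⌉=42 ⌈31117/732⌉=43 ⌈31670/732⌉=44 ⌈32223/732⌉=45 ⌈32776/732⌉=45 ⌈33329/732⌉=46
  n=60…69: ⌈33882/732⌉=47 ⌈34435/732⌉=48 ⌈34988/732⌉=48 ⌈35541/732⌉=49 ⌈36094/732⌉=50 ⌈36647/732⌉=51 ⌈37200/732⌉=51 ⌈37753/732⌉=52 ⌈38306/732⌉=53 ⌈38859/732⌉=54
  n=70…74: ⌈39412/732⌉=54 ⌈39965/732⌉=55 ⌈40518/732⌉=56 ⌈41071/732⌉=57 ⌈41624/732⌉=57
s_n = t_(n+1) − t_n for n = 0 … 73 gives
prefix = 11101111011101110111011101110111011101110111011101110111101110111011101110
slide a length-10 window over [0..9] … [64..73] (65 windows); first occurrence of each distinct factor:
  [  0..  9] 1110111101
  [  1.. 10] 1101111011
  [  2.. 11] 1011110111
  [  3.. 12] 0111101110
  [  4.. 13] 1111011101
  [  5.. 14] 1110111011
  [  6.. 15] 1101110111
  [  7.. 16] 1011101110
  [  8.. 17] 0111011101
  [ 47.. 56] 1011101111
  [ 48.. 57] 0111011110
  (the other 54 windows repeat one of these)
distinct factors: {0111011101, 0111011110, 0111101110, 1011101110, 1011101111, 1011110111, 1101110111, 1101111011, 1110111011, 1110111101, 1111011101}
count = 11  (Sturmian bound for length 10 is 11)


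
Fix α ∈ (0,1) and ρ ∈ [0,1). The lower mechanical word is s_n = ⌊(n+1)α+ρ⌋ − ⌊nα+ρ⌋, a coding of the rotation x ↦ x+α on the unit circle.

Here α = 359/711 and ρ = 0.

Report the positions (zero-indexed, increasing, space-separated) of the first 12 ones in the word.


1 3 5 7 9 11 13 15 17 19 21 23

n=0: ⌊359/711⌋−⌊0/711⌋ = 0−0 = 0
n=1: ⌊718/711⌋−⌊359/711⌋ = 1−0 = 1  ← one
n=2: ⌊1077/711⌋−⌊718/711⌋ = 1−1 = 0
n=3: ⌊1436/711⌋−⌊1077/711⌋ = 2−1 = 1  ← one
n=4: ⌊1795/711⌋−⌊1436/711⌋ = 2−2 = 0
n=5: ⌊2154/711⌋−⌊1795/711⌋ = 3−2 = 1  ← one
n=6: ⌊2513/711⌋−⌊2154/711⌋ = 3−3 = 0
n=7: ⌊2872/711⌋−⌊2513/711⌋ = 4−3 = 1  ← one
n=8: ⌊3231/711⌋−⌊2872/711⌋ = 4−4 = 0
n=9: ⌊3590/711⌋−⌊3231/711⌋ = 5−4 = 1  ← one
n=10: ⌊3949/711⌋−⌊3590/711⌋ = 5−5 = 0
n=11: ⌊4308/711⌋−⌊3949/711⌋ = 6−5 = 1  ← one
n=12: ⌊4667/711⌋−⌊4308/711⌋ = 6−6 = 0
n=13: ⌊5026/711⌋−⌊4667/711⌋ = 7−6 = 1  ← one
n=14: ⌊5385/711⌋−⌊5026/711⌋ = 7−7 = 0
n=15: ⌊5744/711⌋−⌊5385/711⌋ = 8−7 = 1  ← one
n=16: ⌊6103/711⌋−⌊5744/711⌋ = 8−8 = 0
n=17: ⌊6462/711⌋−⌊6103/711⌋ = 9−8 = 1  ← one
n=18: ⌊6821/711⌋−⌊6462/711⌋ = 9−9 = 0
n=19: ⌊7180/711⌋−⌊6821/711⌋ = 10−9 = 1  ← one
n=20: ⌊7539/711⌋−⌊7180/711⌋ = 10−10 = 0
n=21: ⌊7898/711⌋−⌊7539/711⌋ = 11−10 = 1  ← one
n=22: ⌊8257/711⌋−⌊7898/711⌋ = 11−11 = 0
n=23: ⌊8616/711⌋−⌊8257/711⌋ = 12−11 = 1  ← one
positions of the first 12 ones: 1 3 5 7 9 11 13 15 17 19 21 23


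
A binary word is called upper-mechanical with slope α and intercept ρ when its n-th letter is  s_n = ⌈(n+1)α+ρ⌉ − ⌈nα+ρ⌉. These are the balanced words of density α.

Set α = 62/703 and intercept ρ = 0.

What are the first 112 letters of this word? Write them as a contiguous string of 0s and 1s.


1000000000010000000000100000000000100000000001000000000010000000000010000000000100000000001000000000001000000000

n=0: ⌈(1·62)/703⌉ − ⌈(0·62)/703⌉ = ⌈62/703⌉ − ⌈0/703⌉ = 1 − 0 = 1
n=1: ⌈(2·62)/703⌉ − ⌈(1·62)/703⌉ = ⌈124/703⌉ − ⌈62/703⌉ = 1 − 1 = 0
n=2: ⌈(3·62)/703⌉ − ⌈(2·62)/703⌉ = ⌈186/703⌉ − ⌈124/703⌉ = 1 − 1 = 0
n=3: ⌈(4·62)/703⌉ − ⌈(3·62)/703⌉ = ⌈248/703⌉ − ⌈186/703⌉ = 1 − 1 = 0
n=4: ⌈(5·62)/703⌉ − ⌈(4·62)/703⌉ = ⌈310/703⌉ − ⌈248/703⌉ = 1 − 1 = 0
n=5: ⌈(6·62)/703⌉ − ⌈(5·62)/703⌉ = ⌈372/703⌉ − ⌈310/703⌉ = 1 − 1 = 0
n=6: ⌈(7·62)/703⌉ − ⌈(6·62)/703⌉ = ⌈434/703⌉ − ⌈372/703⌉ = 1 − 1 = 0
n=7: ⌈(8·62)/703⌉ − ⌈(7·62)/703⌉ = ⌈496/703⌉ − ⌈434/703⌉ = 1 − 1 = 0
n=8: ⌈(9·62)/703⌉ − ⌈(8·62)/703⌉ = ⌈558/703⌉ − ⌈496/703⌉ = 1 − 1 = 0
n=9: ⌈(10·62)/703⌉ − ⌈(9·62)/703⌉ = ⌈620/703⌉ − ⌈558/703⌉ = 1 − 1 = 0
n=10: ⌈(11·62)/703⌉ − ⌈(10·62)/703⌉ = ⌈682/703⌉ − ⌈620/703⌉ = 1 − 1 = 0
n=11: ⌈(12·62)/703⌉ − ⌈(11·62)/703⌉ = ⌈744/703⌉ − ⌈682/703⌉ = 2 − 1 = 1
n=12: ⌈(13·62)/703⌉ − ⌈(12·62)/703⌉ = ⌈806/703⌉ − ⌈744/703⌉ = 2 − 2 = 0
n=13: ⌈(14·62)/703⌉ − ⌈(13·62)/703⌉ = ⌈868/703⌉ − ⌈806/703⌉ = 2 − 2 = 0
n=14: ⌈(15·62)/703⌉ − ⌈(14·62)/703⌉ = ⌈930/703⌉ − ⌈868/703⌉ = 2 − 2 = 0
n=15: ⌈(16·62)/703⌉ − ⌈(15·62)/703⌉ = ⌈992/703⌉ − ⌈930/703⌉ = 2 − 2 = 0
n=16: ⌈(17·62)/703⌉ − ⌈(16·62)/703⌉ = ⌈1054/703⌉ − ⌈992/703⌉ = 2 − 2 = 0
n=17: ⌈(18·62)/703⌉ − ⌈(17·62)/703⌉ = ⌈1116/703⌉ − ⌈1054/703⌉ = 2 − 2 = 0
n=18: ⌈(19·62)/703⌉ − ⌈(18·62)/703⌉ = ⌈1178/703⌉ − ⌈1116/703⌉ = 2 − 2 = 0
n=19: ⌈(20·62)/703⌉ − ⌈(19·62)/703⌉ = ⌈1240/703⌉ − ⌈1178/703⌉ = 2 − 2 = 0
n=20: ⌈(21·62)/703⌉ − ⌈(20·62)/703⌉ = ⌈1302/703⌉ − ⌈1240/703⌉ = 2 − 2 = 0
n=21: ⌈(22·62)/703⌉ − ⌈(21·62)/703⌉ = ⌈1364/703⌉ − ⌈1302/703⌉ = 2 − 2 = 0
n=22: ⌈(23·62)/703⌉ − ⌈(22·62)/703⌉ = ⌈1426/703⌉ − ⌈1364/703⌉ = 3 − 2 = 1
n=23: ⌈(24·62)/703⌉ − ⌈(23·62)/703⌉ = ⌈1488/703⌉ − ⌈1426/703⌉ = 3 − 3 = 0
n=24: ⌈(25·62)/703⌉ − ⌈(24·62)/703⌉ = ⌈1550/703⌉ − ⌈1488/703⌉ = 3 − 3 = 0
n=25: ⌈(26·62)/703⌉ − ⌈(25·62)/703⌉ = ⌈1612/703⌉ − ⌈1550/703⌉ = 3 − 3 = 0
n=26: ⌈(27·62)/703⌉ − ⌈(26·62)/703⌉ = ⌈1674/703⌉ − ⌈1612/703⌉ = 3 − 3 = 0
n=27: ⌈(28·62)/703⌉ − ⌈(27·62)/703⌉ = ⌈1736/703⌉ − ⌈1674/703⌉ = 3 − 3 = 0
n=28: ⌈(29·62)/703⌉ − ⌈(28·62)/703⌉ = ⌈1798/703⌉ − ⌈1736/703⌉ = 3 − 3 = 0
n=29: ⌈(30·62)/703⌉ − ⌈(29·62)/703⌉ = ⌈1860/703⌉ − ⌈1798/703⌉ = 3 − 3 = 0
n=30: ⌈(31·62)/703⌉ − ⌈(30·62)/703⌉ = ⌈1922/703⌉ − ⌈1860/703⌉ = 3 − 3 = 0
n=31: ⌈(32·62)/703⌉ − ⌈(31·62)/703⌉ = ⌈1984/703⌉ − ⌈1922/703⌉ = 3 − 3 = 0
n=32: ⌈(33·62)/703⌉ − ⌈(32·62)/703⌉ = ⌈2046/703⌉ − ⌈1984/703⌉ = 3 − 3 = 0
n=33: ⌈(34·62)/703⌉ − ⌈(33·62)/703⌉ = ⌈2108/703⌉ − ⌈2046/703⌉ = 3 − 3 = 0
n=34: ⌈(35·62)/703⌉ − ⌈(34·62)/703⌉ = ⌈2170/703⌉ − ⌈2108/703⌉ = 4 − 3 = 1
n=35: ⌈(36·62)/703⌉ − ⌈(35·62)/703⌉ = ⌈2232/703⌉ − ⌈2170/703⌉ = 4 − 4 = 0
n=36: ⌈(37·62)/703⌉ − ⌈(36·62)/703⌉ = ⌈2294/703⌉ − ⌈2232/703⌉ = 4 − 4 = 0
n=37: ⌈(38·62)/703⌉ − ⌈(37·62)/703⌉ = ⌈2356/703⌉ − ⌈2294/703⌉ = 4 − 4 = 0
n=38: ⌈(39·62)/703⌉ − ⌈(38·62)/703⌉ = ⌈2418/703⌉ − ⌈2356/703⌉ = 4 − 4 = 0
n=39: ⌈(40·62)/703⌉ − ⌈(39·62)/703⌉ = ⌈2480/703⌉ − ⌈2418/703⌉ = 4 − 4 = 0
n=40: ⌈(41·62)/703⌉ − ⌈(40·62)/703⌉ = ⌈2542/703⌉ − ⌈2480/703⌉ = 4 − 4 = 0
n=41: ⌈(42·62)/703⌉ − ⌈(41·62)/703⌉ = ⌈2604/703⌉ − ⌈2542/703⌉ = 4 − 4 = 0
n=42: ⌈(43·62)/703⌉ − ⌈(42·62)/703⌉ = ⌈2666/703⌉ − ⌈2604/703⌉ = 4 − 4 = 0
n=43: ⌈(44·62)/703⌉ − ⌈(43·62)/703⌉ = ⌈2728/703⌉ − ⌈2666/703⌉ = 4 − 4 = 0
n=44: ⌈(45·62)/703⌉ − ⌈(44·62)/703⌉ = ⌈2790/703⌉ − ⌈2728/703⌉ = 4 − 4 = 0
n=45: ⌈(46·62)/703⌉ − ⌈(45·62)/703⌉ = ⌈2852/703⌉ − ⌈2790/703⌉ = 5 − 4 = 1
n=46: ⌈(47·62)/703⌉ − ⌈(46·62)/703⌉ = ⌈2914/703⌉ − ⌈2852/703⌉ = 5 − 5 = 0
n=47: ⌈(48·62)/703⌉ − ⌈(47·62)/703⌉ = ⌈2976/703⌉ − ⌈2914/703⌉ = 5 − 5 = 0
n=48: ⌈(49·62)/703⌉ − ⌈(48·62)/703⌉ = ⌈3038/703⌉ − ⌈2976/703⌉ = 5 − 5 = 0
n=49: ⌈(50·62)/703⌉ − ⌈(49·62)/703⌉ = ⌈3100/703⌉ − ⌈3038/703⌉ = 5 − 5 = 0
n=50: ⌈(51·62)/703⌉ − ⌈(50·62)/703⌉ = ⌈3162/703⌉ − ⌈3100/703⌉ = 5 − 5 = 0
n=51: ⌈(52·62)/703⌉ − ⌈(51·62)/703⌉ = ⌈3224/703⌉ − ⌈3162/703⌉ = 5 − 5 = 0
n=52: ⌈(53·62)/703⌉ − ⌈(52·62)/703⌉ = ⌈3286/703⌉ − ⌈3224/703⌉ = 5 − 5 = 0
n=53: ⌈(54·62)/703⌉ − ⌈(53·62)/703⌉ = ⌈3348/703⌉ − ⌈3286/703⌉ = 5 − 5 = 0
n=54: ⌈(55·62)/703⌉ − ⌈(54·62)/703⌉ = ⌈3410/703⌉ − ⌈3348/703⌉ = 5 − 5 = 0
n=55: ⌈(56·62)/703⌉ − ⌈(55·62)/703⌉ = ⌈3472/703⌉ − ⌈3410/703⌉ = 5 − 5 = 0
n=56: ⌈(57·62)/703⌉ − ⌈(56·62)/703⌉ = ⌈3534/703⌉ − ⌈3472/703⌉ = 6 − 5 = 1
n=57: ⌈(58·62)/703⌉ − ⌈(57·62)/703⌉ = ⌈3596/703⌉ − ⌈3534/703⌉ = 6 − 6 = 0
n=58: ⌈(59·62)/703⌉ − ⌈(58·62)/703⌉ = ⌈3658/703⌉ − ⌈3596/703⌉ = 6 − 6 = 0
n=59: ⌈(60·62)/703⌉ − ⌈(59·62)/703⌉ = ⌈3720/703⌉ − ⌈3658/703⌉ = 6 − 6 = 0
n=60: ⌈(61·62)/703⌉ − ⌈(60·62)/703⌉ = ⌈3782/703⌉ − ⌈3720/703⌉ = 6 − 6 = 0
n=61: ⌈(62·62)/703⌉ − ⌈(61·62)/703⌉ = ⌈3844/703⌉ − ⌈3782/703⌉ = 6 − 6 = 0
n=62: ⌈(63·62)/703⌉ − ⌈(62·62)/703⌉ = ⌈3906/703⌉ − ⌈3844/703⌉ = 6 − 6 = 0
n=63: ⌈(64·62)/703⌉ − ⌈(63·62)/703⌉ = ⌈3968/703⌉ − ⌈3906/703⌉ = 6 − 6 = 0
n=64: ⌈(65·62)/703⌉ − ⌈(64·62)/703⌉ = ⌈4030/703⌉ − ⌈3968/703⌉ = 6 − 6 = 0
n=65: ⌈(66·62)/703⌉ − ⌈(65·62)/703⌉ = ⌈4092/703⌉ − ⌈4030/703⌉ = 6 − 6 = 0
n=66: ⌈(67·62)/703⌉ − ⌈(66·62)/703⌉ = ⌈4154/703⌉ − ⌈4092/703⌉ = 6 − 6 = 0
n=67: ⌈(68·62)/703⌉ − ⌈(67·62)/703⌉ = ⌈4216/703⌉ − ⌈4154/703⌉ = 6 − 6 = 0
n=68: ⌈(69·62)/703⌉ − ⌈(68·62)/703⌉ = ⌈4278/703⌉ − ⌈4216/703⌉ = 7 − 6 = 1
n=69: ⌈(70·62)/703⌉ − ⌈(69·62)/703⌉ = ⌈4340/703⌉ − ⌈4278/703⌉ = 7 − 7 = 0
n=70: ⌈(71·62)/703⌉ − ⌈(70·62)/703⌉ = ⌈4402/703⌉ − ⌈4340/703⌉ = 7 − 7 = 0
n=71: ⌈(72·62)/703⌉ − ⌈(71·62)/703⌉ = ⌈4464/703⌉ − ⌈4402/703⌉ = 7 − 7 = 0
n=72: ⌈(73·62)/703⌉ − ⌈(72·62)/703⌉ = ⌈4526/703⌉ − ⌈4464/703⌉ = 7 − 7 = 0
n=73: ⌈(74·62)/703⌉ − ⌈(73·62)/703⌉ = ⌈4588/703⌉ − ⌈4526/703⌉ = 7 − 7 = 0
n=74: ⌈(75·62)/703⌉ − ⌈(74·62)/703⌉ = ⌈4650/703⌉ − ⌈4588/703⌉ = 7 − 7 = 0
n=75: ⌈(76·62)/703⌉ − ⌈(75·62)/703⌉ = ⌈4712/703⌉ − ⌈4650/703⌉ = 7 − 7 = 0
n=76: ⌈(77·62)/703⌉ − ⌈(76·62)/703⌉ = ⌈4774/703⌉ − ⌈4712/703⌉ = 7 − 7 = 0
n=77: ⌈(78·62)/703⌉ − ⌈(77·62)/703⌉ = ⌈4836/703⌉ − ⌈4774/703⌉ = 7 − 7 = 0
n=78: ⌈(79·62)/703⌉ − ⌈(78·62)/703⌉ = ⌈4898/703⌉ − ⌈4836/703⌉ = 7 − 7 = 0
n=79: ⌈(80·62)/703⌉ − ⌈(79·62)/703⌉ = ⌈4960/703⌉ − ⌈4898/703⌉ = 8 − 7 = 1
n=80: ⌈(81·62)/703⌉ − ⌈(80·62)/703⌉ = ⌈5022/703⌉ − ⌈4960/703⌉ = 8 − 8 = 0
n=81: ⌈(82·62)/703⌉ − ⌈(81·62)/703⌉ = ⌈5084/703⌉ − ⌈5022/703⌉ = 8 − 8 = 0
n=82: ⌈(83·62)/703⌉ − ⌈(82·62)/703⌉ = ⌈5146/703⌉ − ⌈5084/703⌉ = 8 − 8 = 0
n=83: ⌈(84·62)/703⌉ − ⌈(83·62)/703⌉ = ⌈5208/703⌉ − ⌈5146/703⌉ = 8 − 8 = 0
n=84: ⌈(85·62)/703⌉ − ⌈(84·62)/703⌉ = ⌈5270/703⌉ − ⌈5208/703⌉ = 8 − 8 = 0
n=85: ⌈(86·62)/703⌉ − ⌈(85·62)/703⌉ = ⌈5332/703⌉ − ⌈5270/703⌉ = 8 − 8 = 0
n=86: ⌈(87·62)/703⌉ − ⌈(86·62)/703⌉ = ⌈5394/703⌉ − ⌈5332/703⌉ = 8 − 8 = 0
n=87: ⌈(88·62)/703⌉ − ⌈(87·62)/703⌉ = ⌈5456/703⌉ − ⌈5394/703⌉ = 8 − 8 = 0
n=88: ⌈(89·62)/703⌉ − ⌈(88·62)/703⌉ = ⌈5518/703⌉ − ⌈5456/703⌉ = 8 − 8 = 0
n=89: ⌈(90·62)/703⌉ − ⌈(89·62)/703⌉ = ⌈5580/703⌉ − ⌈5518/703⌉ = 8 − 8 = 0
n=90: ⌈(91·62)/703⌉ − ⌈(90·62)/703⌉ = ⌈5642/703⌉ − ⌈5580/703⌉ = 9 − 8 = 1
n=91: ⌈(92·62)/703⌉ − ⌈(91·62)/703⌉ = ⌈5704/703⌉ − ⌈5642/703⌉ = 9 − 9 = 0
n=92: ⌈(93·62)/703⌉ − ⌈(92·62)/703⌉ = ⌈5766/703⌉ − ⌈5704/703⌉ = 9 − 9 = 0
n=93: ⌈(94·62)/703⌉ − ⌈(93·62)/703⌉ = ⌈5828/703⌉ − ⌈5766/703⌉ = 9 − 9 = 0
n=94: ⌈(95·62)/703⌉ − ⌈(94·62)/703⌉ = ⌈5890/703⌉ − ⌈5828/703⌉ = 9 − 9 = 0
n=95: ⌈(96·62)/703⌉ − ⌈(95·62)/703⌉ = ⌈5952/703⌉ − ⌈5890/703⌉ = 9 − 9 = 0
n=96: ⌈(97·62)/703⌉ − ⌈(96·62)/703⌉ = ⌈6014/703⌉ − ⌈5952/703⌉ = 9 − 9 = 0
n=97: ⌈(98·62)/703⌉ − ⌈(97·62)/703⌉ = ⌈6076/703⌉ − ⌈6014/703⌉ = 9 − 9 = 0
n=98: ⌈(99·62)/703⌉ − ⌈(98·62)/703⌉ = ⌈6138/703⌉ − ⌈6076/703⌉ = 9 − 9 = 0
n=99: ⌈(100·62)/703⌉ − ⌈(99·62)/703⌉ = ⌈6200/703⌉ − ⌈6138/703⌉ = 9 − 9 = 0
n=100: ⌈(101·62)/703⌉ − ⌈(100·62)/703⌉ = ⌈6262/703⌉ − ⌈6200/703⌉ = 9 − 9 = 0
n=101: ⌈(102·62)/703⌉ − ⌈(101·62)/703⌉ = ⌈6324/703⌉ − ⌈6262/703⌉ = 9 − 9 = 0
n=102: ⌈(103·62)/703⌉ − ⌈(102·62)/703⌉ = ⌈6386/703⌉ − ⌈6324/703⌉ = 10 − 9 = 1
n=103: ⌈(104·62)/703⌉ − ⌈(103·62)/703⌉ = ⌈6448/703⌉ − ⌈6386/703⌉ = 10 − 10 = 0
n=104: ⌈(105·62)/703⌉ − ⌈(104·62)/703⌉ = ⌈6510/703⌉ − ⌈6448/703⌉ = 10 − 10 = 0
n=105: ⌈(106·62)/703⌉ − ⌈(105·62)/703⌉ = ⌈6572/703⌉ − ⌈6510/703⌉ = 10 − 10 = 0
n=106: ⌈(107·62)/703⌉ − ⌈(106·62)/703⌉ = ⌈6634/703⌉ − ⌈6572/703⌉ = 10 − 10 = 0
n=107: ⌈(108·62)/703⌉ − ⌈(107·62)/703⌉ = ⌈6696/703⌉ − ⌈6634/703⌉ = 10 − 10 = 0
n=108: ⌈(109·62)/703⌉ − ⌈(108·62)/703⌉ = ⌈6758/703⌉ − ⌈6696/703⌉ = 10 − 10 = 0
n=109: ⌈(110·62)/703⌉ − ⌈(109·62)/703⌉ = ⌈6820/703⌉ − ⌈6758/703⌉ = 10 − 10 = 0
n=110: ⌈(111·62)/703⌉ − ⌈(110·62)/703⌉ = ⌈6882/703⌉ − ⌈6820/703⌉ = 10 − 10 = 0
n=111: ⌈(112·62)/703⌉ − ⌈(111·62)/703⌉ = ⌈6944/703⌉ − ⌈6882/703⌉ = 10 − 10 = 0


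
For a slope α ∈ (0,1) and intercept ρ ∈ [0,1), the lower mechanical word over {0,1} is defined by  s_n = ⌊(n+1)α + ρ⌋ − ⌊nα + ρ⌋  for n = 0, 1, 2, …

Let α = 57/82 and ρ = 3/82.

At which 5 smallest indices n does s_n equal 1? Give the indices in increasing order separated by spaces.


n=0: ⌊60/82⌋−⌊3/82⌋ = 0−0 = 0
n=1: ⌊117/82⌋−⌊60/82⌋ = 1−0 = 1  ← one
n=2: ⌊174/82⌋−⌊117/82⌋ = 2−1 = 1  ← one
n=3: ⌊231/82⌋−⌊174/82⌋ = 2−2 = 0
n=4: ⌊288/82⌋−⌊231/82⌋ = 3−2 = 1  ← one
n=5: ⌊345/82⌋−⌊288/82⌋ = 4−3 = 1  ← one
n=6: ⌊402/82⌋−⌊345/82⌋ = 4−4 = 0
n=7: ⌊459/82⌋−⌊402/82⌋ = 5−4 = 1  ← one
positions of the first 5 ones: 1 2 4 5 7

1 2 4 5 7


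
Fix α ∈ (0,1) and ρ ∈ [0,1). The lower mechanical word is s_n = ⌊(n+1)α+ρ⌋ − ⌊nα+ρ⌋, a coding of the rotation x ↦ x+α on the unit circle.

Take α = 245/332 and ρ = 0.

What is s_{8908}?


(n+1)α + ρ = (8909·245) / 332 = 2182705/332
nα + ρ     = (8908·245) / 332 = 2182460/332
⌊2182705/332⌋ = 6574,  ⌊2182460/332⌋ = 6573
s_{8908} = 6574 − 6573 = 1

1


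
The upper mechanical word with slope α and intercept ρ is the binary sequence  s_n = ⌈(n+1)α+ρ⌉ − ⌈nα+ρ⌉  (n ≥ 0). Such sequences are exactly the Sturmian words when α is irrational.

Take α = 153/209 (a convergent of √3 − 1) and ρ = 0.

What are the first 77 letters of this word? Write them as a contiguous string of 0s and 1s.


n=0: ⌈(1·153)/209⌉ − ⌈(0·153)/209⌉ = ⌈153/209⌉ − ⌈0/209⌉ = 1 − 0 = 1
n=1: ⌈(2·153)/209⌉ − ⌈(1·153)/209⌉ = ⌈306/209⌉ − ⌈153/209⌉ = 2 − 1 = 1
n=2: ⌈(3·153)/209⌉ − ⌈(2·153)/209⌉ = ⌈459/209⌉ − ⌈306/209⌉ = 3 − 2 = 1
n=3: ⌈(4·153)/209⌉ − ⌈(3·153)/209⌉ = ⌈612/209⌉ − ⌈459/209⌉ = 3 − 3 = 0
n=4: ⌈(5·153)/209⌉ − ⌈(4·153)/209⌉ = ⌈765/209⌉ − ⌈612/209⌉ = 4 − 3 = 1
n=5: ⌈(6·153)/209⌉ − ⌈(5·153)/209⌉ = ⌈918/209⌉ − ⌈765/209⌉ = 5 − 4 = 1
n=6: ⌈(7·153)/209⌉ − ⌈(6·153)/209⌉ = ⌈1071/209⌉ − ⌈918/209⌉ = 6 − 5 = 1
n=7: ⌈(8·153)/209⌉ − ⌈(7·153)/209⌉ = ⌈1224/209⌉ − ⌈1071/209⌉ = 6 − 6 = 0
n=8: ⌈(9·153)/209⌉ − ⌈(8·153)/209⌉ = ⌈1377/209⌉ − ⌈1224/209⌉ = 7 − 6 = 1
n=9: ⌈(10·153)/209⌉ − ⌈(9·153)/209⌉ = ⌈1530/209⌉ − ⌈1377/209⌉ = 8 − 7 = 1
n=10: ⌈(11·153)/209⌉ − ⌈(10·153)/209⌉ = ⌈1683/209⌉ − ⌈1530/209⌉ = 9 − 8 = 1
n=11: ⌈(12·153)/209⌉ − ⌈(11·153)/209⌉ = ⌈1836/209⌉ − ⌈1683/209⌉ = 9 − 9 = 0
n=12: ⌈(13·153)/209⌉ − ⌈(12·153)/209⌉ = ⌈1989/209⌉ − ⌈1836/209⌉ = 10 − 9 = 1
n=13: ⌈(14·153)/209⌉ − ⌈(13·153)/209⌉ = ⌈2142/209⌉ − ⌈1989/209⌉ = 11 − 10 = 1
n=14: ⌈(15·153)/209⌉ − ⌈(14·153)/209⌉ = ⌈2295/209⌉ − ⌈2142/209⌉ = 11 − 11 = 0
n=15: ⌈(16·153)/209⌉ − ⌈(15·153)/209⌉ = ⌈2448/209⌉ − ⌈2295/209⌉ = 12 − 11 = 1
n=16: ⌈(17·153)/209⌉ − ⌈(16·153)/209⌉ = ⌈2601/209⌉ − ⌈2448/209⌉ = 13 − 12 = 1
n=17: ⌈(18·153)/209⌉ − ⌈(17·153)/209⌉ = ⌈2754/209⌉ − ⌈2601/209⌉ = 14 − 13 = 1
n=18: ⌈(19·153)/209⌉ − ⌈(18·153)/209⌉ = ⌈2907/209⌉ − ⌈2754/209⌉ = 14 − 14 = 0
n=19: ⌈(20·153)/209⌉ − ⌈(19·153)/209⌉ = ⌈3060/209⌉ − ⌈2907/209⌉ = 15 − 14 = 1
n=20: ⌈(21·153)/209⌉ − ⌈(20·153)/209⌉ = ⌈3213/209⌉ − ⌈3060/209⌉ = 16 − 15 = 1
n=21: ⌈(22·153)/209⌉ − ⌈(21·153)/209⌉ = ⌈3366/209⌉ − ⌈3213/209⌉ = 17 − 16 = 1
n=22: ⌈(23·153)/209⌉ − ⌈(22·153)/209⌉ = ⌈3519/209⌉ − ⌈3366/209⌉ = 17 − 17 = 0
n=23: ⌈(24·153)/209⌉ − ⌈(23·153)/209⌉ = ⌈3672/209⌉ − ⌈3519/209⌉ = 18 − 17 = 1
n=24: ⌈(25·153)/209⌉ − ⌈(24·153)/209⌉ = ⌈3825/209⌉ − ⌈3672/209⌉ = 19 − 18 = 1
n=25: ⌈(26·153)/209⌉ − ⌈(25·153)/209⌉ = ⌈3978/209⌉ − ⌈3825/209⌉ = 20 − 19 = 1
n=26: ⌈(27·153)/209⌉ − ⌈(26·153)/209⌉ = ⌈4131/209⌉ − ⌈3978/209⌉ = 20 − 20 = 0
n=27: ⌈(28·153)/209⌉ − ⌈(27·153)/209⌉ = ⌈4284/209⌉ − ⌈4131/209⌉ = 21 − 20 = 1
n=28: ⌈(29·153)/209⌉ − ⌈(28·153)/209⌉ = ⌈4437/209⌉ − ⌈4284/209⌉ = 22 − 21 = 1
n=29: ⌈(30·153)/209⌉ − ⌈(29·153)/209⌉ = ⌈4590/209⌉ − ⌈4437/209⌉ = 22 − 22 = 0
n=30: ⌈(31·153)/209⌉ − ⌈(30·153)/209⌉ = ⌈4743/209⌉ − ⌈4590/209⌉ = 23 − 22 = 1
n=31: ⌈(32·153)/209⌉ − ⌈(31·153)/209⌉ = ⌈4896/209⌉ − ⌈4743/209⌉ = 24 − 23 = 1
n=32: ⌈(33·153)/209⌉ − ⌈(32·153)/209⌉ = ⌈5049/209⌉ − ⌈4896/209⌉ = 25 − 24 = 1
n=33: ⌈(34·153)/209⌉ − ⌈(33·153)/209⌉ = ⌈5202/209⌉ − ⌈5049/209⌉ = 25 − 25 = 0
n=34: ⌈(35·153)/209⌉ − ⌈(34·153)/209⌉ = ⌈5355/209⌉ − ⌈5202/209⌉ = 26 − 25 = 1
n=35: ⌈(36·153)/209⌉ − ⌈(35·153)/209⌉ = ⌈5508/209⌉ − ⌈5355/209⌉ = 27 − 26 = 1
n=36: ⌈(37·153)/209⌉ − ⌈(36·153)/209⌉ = ⌈5661/209⌉ − ⌈5508/209⌉ = 28 − 27 = 1
n=37: ⌈(38·153)/209⌉ − ⌈(37·153)/209⌉ = ⌈5814/209⌉ − ⌈5661/209⌉ = 28 − 28 = 0
n=38: ⌈(39·153)/209⌉ − ⌈(38·153)/209⌉ = ⌈5967/209⌉ − ⌈5814/209⌉ = 29 − 28 = 1
n=39: ⌈(40·153)/209⌉ − ⌈(39·153)/209⌉ = ⌈6120/209⌉ − ⌈5967/209⌉ = 30 − 29 = 1
n=40: ⌈(41·153)/209⌉ − ⌈(40·153)/209⌉ = ⌈6273/209⌉ − ⌈6120/209⌉ = 31 − 30 = 1
n=41: ⌈(42·153)/209⌉ − ⌈(41·153)/209⌉ = ⌈6426/209⌉ − ⌈6273/209⌉ = 31 − 31 = 0
n=42: ⌈(43·153)/209⌉ − ⌈(42·153)/209⌉ = ⌈6579/209⌉ − ⌈6426/209⌉ = 32 − 31 = 1
n=43: ⌈(44·153)/209⌉ − ⌈(43·153)/209⌉ = ⌈6732/209⌉ − ⌈6579/209⌉ = 33 − 32 = 1
n=44: ⌈(45·153)/209⌉ − ⌈(44·153)/209⌉ = ⌈6885/209⌉ − ⌈6732/209⌉ = 33 − 33 = 0
n=45: ⌈(46·153)/209⌉ − ⌈(45·153)/209⌉ = ⌈7038/209⌉ − ⌈6885/209⌉ = 34 − 33 = 1
n=46: ⌈(47·153)/209⌉ − ⌈(46·153)/209⌉ = ⌈7191/209⌉ − ⌈7038/209⌉ = 35 − 34 = 1
n=47: ⌈(48·153)/209⌉ − ⌈(47·153)/209⌉ = ⌈7344/209⌉ − ⌈7191/209⌉ = 36 − 35 = 1
n=48: ⌈(49·153)/209⌉ − ⌈(48·153)/209⌉ = ⌈7497/209⌉ − ⌈7344/209⌉ = 36 − 36 = 0
n=49: ⌈(50·153)/209⌉ − ⌈(49·153)/209⌉ = ⌈7650/209⌉ − ⌈7497/209⌉ = 37 − 36 = 1
n=50: ⌈(51·153)/209⌉ − ⌈(50·153)/209⌉ = ⌈7803/209⌉ − ⌈7650/209⌉ = 38 − 37 = 1
n=51: ⌈(52·153)/209⌉ − ⌈(51·153)/209⌉ = ⌈7956/209⌉ − ⌈7803/209⌉ = 39 − 38 = 1
n=52: ⌈(53·153)/209⌉ − ⌈(52·153)/209⌉ = ⌈8109/209⌉ − ⌈7956/209⌉ = 39 − 39 = 0
n=53: ⌈(54·153)/209⌉ − ⌈(53·153)/209⌉ = ⌈8262/209⌉ − ⌈8109/209⌉ = 40 − 39 = 1
n=54: ⌈(55·153)/209⌉ − ⌈(54·153)/209⌉ = ⌈8415/209⌉ − ⌈8262/209⌉ = 41 − 40 = 1
n=55: ⌈(56·153)/209⌉ − ⌈(55·153)/209⌉ = ⌈8568/209⌉ − ⌈8415/209⌉ = 41 − 41 = 0
n=56: ⌈(57·153)/209⌉ − ⌈(56·153)/209⌉ = ⌈8721/209⌉ − ⌈8568/209⌉ = 42 − 41 = 1
n=57: ⌈(58·153)/209⌉ − ⌈(57·153)/209⌉ = ⌈8874/209⌉ − ⌈8721/209⌉ = 43 − 42 = 1
n=58: ⌈(59·153)/209⌉ − ⌈(58·153)/209⌉ = ⌈9027/209⌉ − ⌈8874/209⌉ = 44 − 43 = 1
n=59: ⌈(60·153)/209⌉ − ⌈(59·153)/209⌉ = ⌈9180/209⌉ − ⌈9027/209⌉ = 44 − 44 = 0
n=60: ⌈(61·153)/209⌉ − ⌈(60·153)/209⌉ = ⌈9333/209⌉ − ⌈9180/209⌉ = 45 − 44 = 1
n=61: ⌈(62·153)/209⌉ − ⌈(61·153)/209⌉ = ⌈9486/209⌉ − ⌈9333/209⌉ = 46 − 45 = 1
n=62: ⌈(63·153)/209⌉ − ⌈(62·153)/209⌉ = ⌈9639/209⌉ − ⌈9486/209⌉ = 47 − 46 = 1
n=63: ⌈(64·153)/209⌉ − ⌈(63·153)/209⌉ = ⌈9792/209⌉ − ⌈9639/209⌉ = 47 − 47 = 0
n=64: ⌈(65·153)/209⌉ − ⌈(64·153)/209⌉ = ⌈9945/209⌉ − ⌈9792/209⌉ = 48 − 47 = 1
n=65: ⌈(66·153)/209⌉ − ⌈(65·153)/209⌉ = ⌈10098/209⌉ − ⌈9945/209⌉ = 49 − 48 = 1
n=66: ⌈(67·153)/209⌉ − ⌈(66·153)/209⌉ = ⌈10251/209⌉ − ⌈10098/209⌉ = 50 − 49 = 1
n=67: ⌈(68·153)/209⌉ − ⌈(67·153)/209⌉ = ⌈10404/209⌉ − ⌈10251/209⌉ = 50 − 50 = 0
n=68: ⌈(69·153)/209⌉ − ⌈(68·153)/209⌉ = ⌈10557/209⌉ − ⌈10404/209⌉ = 51 − 50 = 1
n=69: ⌈(70·153)/209⌉ − ⌈(69·153)/209⌉ = ⌈10710/209⌉ − ⌈10557/209⌉ = 52 − 51 = 1
n=70: ⌈(71·153)/209⌉ − ⌈(70·153)/209⌉ = ⌈10863/209⌉ − ⌈10710/209⌉ = 52 − 52 = 0
n=71: ⌈(72·153)/209⌉ − ⌈(71·153)/209⌉ = ⌈11016/209⌉ − ⌈10863/209⌉ = 53 − 52 = 1
n=72: ⌈(73·153)/209⌉ − ⌈(72·153)/209⌉ = ⌈11169/209⌉ − ⌈11016/209⌉ = 54 − 53 = 1
n=73: ⌈(74·153)/209⌉ − ⌈(73·153)/209⌉ = ⌈11322/209⌉ − ⌈11169/209⌉ = 55 − 54 = 1
n=74: ⌈(75·153)/209⌉ − ⌈(74·153)/209⌉ = ⌈11475/209⌉ − ⌈11322/209⌉ = 55 − 55 = 0
n=75: ⌈(76·153)/209⌉ − ⌈(75·153)/209⌉ = ⌈11628/209⌉ − ⌈11475/209⌉ = 56 − 55 = 1
n=76: ⌈(77·153)/209⌉ − ⌈(76·153)/209⌉ = ⌈11781/209⌉ − ⌈11628/209⌉ = 57 − 56 = 1

11101110111011011101110111011011101110111011011101110110111011101110110111011
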